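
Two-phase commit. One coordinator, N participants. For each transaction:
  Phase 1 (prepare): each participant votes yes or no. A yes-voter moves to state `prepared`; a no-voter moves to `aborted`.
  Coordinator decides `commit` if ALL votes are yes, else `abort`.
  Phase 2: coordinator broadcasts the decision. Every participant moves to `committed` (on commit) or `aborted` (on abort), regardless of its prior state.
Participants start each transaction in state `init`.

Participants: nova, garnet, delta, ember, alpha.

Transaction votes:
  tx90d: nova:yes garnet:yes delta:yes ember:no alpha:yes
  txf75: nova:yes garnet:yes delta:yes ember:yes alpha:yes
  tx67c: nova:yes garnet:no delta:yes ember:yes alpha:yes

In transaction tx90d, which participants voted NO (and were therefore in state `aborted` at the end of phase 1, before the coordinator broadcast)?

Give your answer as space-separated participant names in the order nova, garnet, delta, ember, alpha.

Answer: ember

Derivation:
Txn tx90d phase 1: nova yes -> prepared; garnet yes -> prepared; delta yes -> prepared; ember no -> aborted; alpha yes -> prepared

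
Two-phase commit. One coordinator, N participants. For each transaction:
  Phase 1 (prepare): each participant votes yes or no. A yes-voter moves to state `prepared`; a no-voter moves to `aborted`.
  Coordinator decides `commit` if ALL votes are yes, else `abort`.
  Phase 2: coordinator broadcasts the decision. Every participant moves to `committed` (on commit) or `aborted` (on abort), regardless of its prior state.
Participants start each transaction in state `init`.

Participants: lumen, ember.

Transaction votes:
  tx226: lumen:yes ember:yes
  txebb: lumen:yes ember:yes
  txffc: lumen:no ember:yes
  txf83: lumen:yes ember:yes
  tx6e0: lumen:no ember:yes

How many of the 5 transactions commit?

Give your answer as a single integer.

tx226: all yes -> commit (commits=1)
txebb: all yes -> commit (commits=2)
txffc: no from lumen -> abort (commits=2)
txf83: all yes -> commit (commits=3)
tx6e0: no from lumen -> abort (commits=3)

Answer: 3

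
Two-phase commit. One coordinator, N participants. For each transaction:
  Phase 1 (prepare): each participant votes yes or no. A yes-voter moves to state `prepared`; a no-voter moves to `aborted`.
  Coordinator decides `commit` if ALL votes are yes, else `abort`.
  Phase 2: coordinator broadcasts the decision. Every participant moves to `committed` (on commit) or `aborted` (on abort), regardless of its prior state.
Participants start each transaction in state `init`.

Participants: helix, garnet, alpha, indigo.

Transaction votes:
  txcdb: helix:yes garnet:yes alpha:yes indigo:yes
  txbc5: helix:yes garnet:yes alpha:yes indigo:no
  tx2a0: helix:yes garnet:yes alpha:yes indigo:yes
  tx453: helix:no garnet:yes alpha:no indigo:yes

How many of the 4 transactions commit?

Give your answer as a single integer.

Answer: 2

Derivation:
txcdb: all yes -> commit (commits=1)
txbc5: no from indigo -> abort (commits=1)
tx2a0: all yes -> commit (commits=2)
tx453: no from helix, alpha -> abort (commits=2)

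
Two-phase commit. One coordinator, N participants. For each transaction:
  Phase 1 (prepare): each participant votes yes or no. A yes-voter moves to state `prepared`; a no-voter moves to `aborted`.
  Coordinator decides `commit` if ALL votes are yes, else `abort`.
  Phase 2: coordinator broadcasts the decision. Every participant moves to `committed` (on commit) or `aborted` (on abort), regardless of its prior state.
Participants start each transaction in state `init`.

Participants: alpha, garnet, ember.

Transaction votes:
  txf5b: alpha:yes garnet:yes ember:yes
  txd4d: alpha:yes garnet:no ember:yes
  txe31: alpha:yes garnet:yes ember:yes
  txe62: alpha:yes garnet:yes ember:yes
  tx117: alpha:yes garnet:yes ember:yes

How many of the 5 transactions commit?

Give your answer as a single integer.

txf5b: all yes -> commit (commits=1)
txd4d: no from garnet -> abort (commits=1)
txe31: all yes -> commit (commits=2)
txe62: all yes -> commit (commits=3)
tx117: all yes -> commit (commits=4)

Answer: 4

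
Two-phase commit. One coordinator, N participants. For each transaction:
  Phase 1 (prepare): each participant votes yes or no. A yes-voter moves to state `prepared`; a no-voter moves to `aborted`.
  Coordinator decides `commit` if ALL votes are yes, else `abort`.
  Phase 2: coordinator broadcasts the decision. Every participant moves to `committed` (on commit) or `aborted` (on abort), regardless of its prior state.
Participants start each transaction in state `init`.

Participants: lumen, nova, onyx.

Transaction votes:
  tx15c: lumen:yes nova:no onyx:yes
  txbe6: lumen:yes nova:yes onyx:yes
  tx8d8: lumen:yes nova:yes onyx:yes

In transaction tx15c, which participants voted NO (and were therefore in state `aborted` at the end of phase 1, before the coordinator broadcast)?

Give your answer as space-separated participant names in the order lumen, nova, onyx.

Answer: nova

Derivation:
Txn tx15c phase 1: lumen yes -> prepared; nova no -> aborted; onyx yes -> prepared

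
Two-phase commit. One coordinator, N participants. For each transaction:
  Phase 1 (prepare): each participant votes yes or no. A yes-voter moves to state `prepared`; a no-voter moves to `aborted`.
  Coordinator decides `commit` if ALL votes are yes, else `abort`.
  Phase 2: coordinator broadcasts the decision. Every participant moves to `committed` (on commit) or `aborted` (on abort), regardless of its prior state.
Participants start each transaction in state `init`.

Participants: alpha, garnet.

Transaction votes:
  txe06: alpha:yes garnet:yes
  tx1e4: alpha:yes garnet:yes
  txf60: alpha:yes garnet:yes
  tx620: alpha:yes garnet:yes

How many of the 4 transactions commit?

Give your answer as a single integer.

Answer: 4

Derivation:
txe06: all yes -> commit (commits=1)
tx1e4: all yes -> commit (commits=2)
txf60: all yes -> commit (commits=3)
tx620: all yes -> commit (commits=4)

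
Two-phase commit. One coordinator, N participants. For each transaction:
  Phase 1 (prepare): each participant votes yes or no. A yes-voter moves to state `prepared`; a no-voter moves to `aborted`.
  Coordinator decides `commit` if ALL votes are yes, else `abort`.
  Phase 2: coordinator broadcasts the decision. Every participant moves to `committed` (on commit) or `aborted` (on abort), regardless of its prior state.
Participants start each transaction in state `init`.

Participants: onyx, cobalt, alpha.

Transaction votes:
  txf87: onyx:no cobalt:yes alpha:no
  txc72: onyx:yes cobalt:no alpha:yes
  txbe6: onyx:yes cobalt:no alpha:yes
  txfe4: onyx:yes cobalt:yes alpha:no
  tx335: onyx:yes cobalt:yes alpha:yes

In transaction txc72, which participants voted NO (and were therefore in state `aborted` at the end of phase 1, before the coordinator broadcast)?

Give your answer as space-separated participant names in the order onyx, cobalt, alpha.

Answer: cobalt

Derivation:
Txn txc72 phase 1: onyx yes -> prepared; cobalt no -> aborted; alpha yes -> prepared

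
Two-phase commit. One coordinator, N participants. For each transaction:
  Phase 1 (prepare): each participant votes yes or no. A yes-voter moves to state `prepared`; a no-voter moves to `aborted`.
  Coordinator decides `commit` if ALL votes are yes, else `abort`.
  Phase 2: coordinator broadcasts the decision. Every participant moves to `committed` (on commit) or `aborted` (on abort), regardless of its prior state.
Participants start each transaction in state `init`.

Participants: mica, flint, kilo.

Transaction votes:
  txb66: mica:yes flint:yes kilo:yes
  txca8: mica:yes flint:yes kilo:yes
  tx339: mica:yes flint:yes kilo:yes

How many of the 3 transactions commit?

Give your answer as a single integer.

txb66: all yes -> commit (commits=1)
txca8: all yes -> commit (commits=2)
tx339: all yes -> commit (commits=3)

Answer: 3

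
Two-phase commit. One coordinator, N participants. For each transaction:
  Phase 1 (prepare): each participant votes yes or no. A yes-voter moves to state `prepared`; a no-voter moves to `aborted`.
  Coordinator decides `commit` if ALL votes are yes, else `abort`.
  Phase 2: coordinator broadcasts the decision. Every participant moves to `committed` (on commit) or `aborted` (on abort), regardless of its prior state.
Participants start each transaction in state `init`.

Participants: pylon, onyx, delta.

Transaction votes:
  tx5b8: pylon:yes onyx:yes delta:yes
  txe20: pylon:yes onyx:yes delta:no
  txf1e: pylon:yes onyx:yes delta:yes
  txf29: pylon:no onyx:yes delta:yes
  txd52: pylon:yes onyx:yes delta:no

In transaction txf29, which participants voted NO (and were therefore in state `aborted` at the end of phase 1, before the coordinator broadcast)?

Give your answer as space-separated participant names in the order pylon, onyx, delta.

Txn txf29 phase 1: pylon no -> aborted; onyx yes -> prepared; delta yes -> prepared

Answer: pylon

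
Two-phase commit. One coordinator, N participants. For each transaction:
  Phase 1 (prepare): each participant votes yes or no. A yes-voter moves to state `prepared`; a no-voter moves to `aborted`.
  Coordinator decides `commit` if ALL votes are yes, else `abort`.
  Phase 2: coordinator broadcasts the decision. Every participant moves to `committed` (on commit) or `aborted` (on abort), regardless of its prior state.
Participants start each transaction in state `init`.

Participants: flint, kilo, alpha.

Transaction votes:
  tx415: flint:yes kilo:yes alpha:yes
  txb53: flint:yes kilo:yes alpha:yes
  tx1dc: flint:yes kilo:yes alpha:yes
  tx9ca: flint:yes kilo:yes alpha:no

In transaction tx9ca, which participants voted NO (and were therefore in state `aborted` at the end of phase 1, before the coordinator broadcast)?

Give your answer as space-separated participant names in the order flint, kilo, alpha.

Txn tx9ca phase 1: flint yes -> prepared; kilo yes -> prepared; alpha no -> aborted

Answer: alpha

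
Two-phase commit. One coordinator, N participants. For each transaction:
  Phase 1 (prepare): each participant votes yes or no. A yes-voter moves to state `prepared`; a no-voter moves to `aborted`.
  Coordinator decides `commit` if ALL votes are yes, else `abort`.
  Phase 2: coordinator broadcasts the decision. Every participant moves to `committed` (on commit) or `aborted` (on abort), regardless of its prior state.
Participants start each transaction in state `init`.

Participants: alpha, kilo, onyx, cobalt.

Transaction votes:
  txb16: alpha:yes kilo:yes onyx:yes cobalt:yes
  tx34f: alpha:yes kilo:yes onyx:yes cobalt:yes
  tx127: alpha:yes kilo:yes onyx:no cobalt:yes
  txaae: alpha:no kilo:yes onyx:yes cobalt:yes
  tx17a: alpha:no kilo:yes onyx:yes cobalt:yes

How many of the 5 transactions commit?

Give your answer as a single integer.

txb16: all yes -> commit (commits=1)
tx34f: all yes -> commit (commits=2)
tx127: no from onyx -> abort (commits=2)
txaae: no from alpha -> abort (commits=2)
tx17a: no from alpha -> abort (commits=2)

Answer: 2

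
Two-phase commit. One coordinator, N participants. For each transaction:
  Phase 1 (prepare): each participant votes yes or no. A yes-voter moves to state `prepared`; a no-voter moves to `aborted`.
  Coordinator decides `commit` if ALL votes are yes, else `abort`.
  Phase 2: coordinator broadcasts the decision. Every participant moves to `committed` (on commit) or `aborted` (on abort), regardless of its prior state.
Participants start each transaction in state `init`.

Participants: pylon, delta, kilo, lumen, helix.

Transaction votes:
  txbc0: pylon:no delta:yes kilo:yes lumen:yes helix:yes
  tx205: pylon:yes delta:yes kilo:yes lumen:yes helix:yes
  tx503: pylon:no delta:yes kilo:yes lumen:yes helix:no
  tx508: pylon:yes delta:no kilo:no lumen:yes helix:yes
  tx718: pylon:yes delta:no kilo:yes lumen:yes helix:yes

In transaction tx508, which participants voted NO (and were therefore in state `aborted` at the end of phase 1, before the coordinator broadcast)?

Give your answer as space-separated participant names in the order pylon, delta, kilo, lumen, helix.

Txn tx508 phase 1: pylon yes -> prepared; delta no -> aborted; kilo no -> aborted; lumen yes -> prepared; helix yes -> prepared

Answer: delta kilo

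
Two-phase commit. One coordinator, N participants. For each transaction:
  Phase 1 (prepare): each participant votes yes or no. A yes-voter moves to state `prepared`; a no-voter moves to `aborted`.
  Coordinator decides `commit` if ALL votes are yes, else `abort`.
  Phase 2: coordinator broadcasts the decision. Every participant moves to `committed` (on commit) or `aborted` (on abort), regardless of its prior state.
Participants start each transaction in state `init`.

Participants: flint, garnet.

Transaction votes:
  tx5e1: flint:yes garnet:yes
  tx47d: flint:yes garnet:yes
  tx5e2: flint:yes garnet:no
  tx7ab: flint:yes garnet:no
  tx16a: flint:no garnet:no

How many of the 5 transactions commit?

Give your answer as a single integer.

tx5e1: all yes -> commit (commits=1)
tx47d: all yes -> commit (commits=2)
tx5e2: no from garnet -> abort (commits=2)
tx7ab: no from garnet -> abort (commits=2)
tx16a: no from flint, garnet -> abort (commits=2)

Answer: 2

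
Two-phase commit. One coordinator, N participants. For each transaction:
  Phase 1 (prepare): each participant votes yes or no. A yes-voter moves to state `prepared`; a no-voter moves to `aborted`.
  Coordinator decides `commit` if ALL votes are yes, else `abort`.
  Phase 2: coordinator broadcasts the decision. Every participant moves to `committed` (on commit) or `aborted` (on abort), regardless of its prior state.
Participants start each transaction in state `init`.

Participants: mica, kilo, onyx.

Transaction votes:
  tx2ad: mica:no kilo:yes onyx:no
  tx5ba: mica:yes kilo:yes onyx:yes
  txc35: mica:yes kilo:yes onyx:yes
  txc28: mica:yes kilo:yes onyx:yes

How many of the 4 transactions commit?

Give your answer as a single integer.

Answer: 3

Derivation:
tx2ad: no from mica, onyx -> abort (commits=0)
tx5ba: all yes -> commit (commits=1)
txc35: all yes -> commit (commits=2)
txc28: all yes -> commit (commits=3)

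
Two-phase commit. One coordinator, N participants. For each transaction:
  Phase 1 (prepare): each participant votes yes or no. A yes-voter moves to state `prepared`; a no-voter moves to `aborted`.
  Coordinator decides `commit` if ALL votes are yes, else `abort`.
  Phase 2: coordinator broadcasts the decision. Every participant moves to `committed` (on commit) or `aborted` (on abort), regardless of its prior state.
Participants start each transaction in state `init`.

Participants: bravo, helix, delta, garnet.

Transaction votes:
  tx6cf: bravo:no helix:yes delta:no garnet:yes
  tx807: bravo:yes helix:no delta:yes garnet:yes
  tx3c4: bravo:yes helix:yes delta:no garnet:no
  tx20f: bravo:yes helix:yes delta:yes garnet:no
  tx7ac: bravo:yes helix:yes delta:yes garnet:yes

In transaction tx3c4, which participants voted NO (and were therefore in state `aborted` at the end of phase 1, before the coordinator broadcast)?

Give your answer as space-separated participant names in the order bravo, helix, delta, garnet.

Answer: delta garnet

Derivation:
Txn tx3c4 phase 1: bravo yes -> prepared; helix yes -> prepared; delta no -> aborted; garnet no -> aborted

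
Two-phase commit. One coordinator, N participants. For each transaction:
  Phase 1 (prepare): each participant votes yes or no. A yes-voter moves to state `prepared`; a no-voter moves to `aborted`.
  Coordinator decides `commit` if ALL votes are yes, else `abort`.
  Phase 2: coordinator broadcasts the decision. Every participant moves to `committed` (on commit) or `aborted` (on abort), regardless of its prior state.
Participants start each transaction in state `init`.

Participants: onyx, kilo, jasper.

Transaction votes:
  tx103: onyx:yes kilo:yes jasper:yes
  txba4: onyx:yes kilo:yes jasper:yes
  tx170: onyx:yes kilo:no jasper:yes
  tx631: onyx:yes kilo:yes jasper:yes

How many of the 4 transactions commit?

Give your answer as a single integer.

Answer: 3

Derivation:
tx103: all yes -> commit (commits=1)
txba4: all yes -> commit (commits=2)
tx170: no from kilo -> abort (commits=2)
tx631: all yes -> commit (commits=3)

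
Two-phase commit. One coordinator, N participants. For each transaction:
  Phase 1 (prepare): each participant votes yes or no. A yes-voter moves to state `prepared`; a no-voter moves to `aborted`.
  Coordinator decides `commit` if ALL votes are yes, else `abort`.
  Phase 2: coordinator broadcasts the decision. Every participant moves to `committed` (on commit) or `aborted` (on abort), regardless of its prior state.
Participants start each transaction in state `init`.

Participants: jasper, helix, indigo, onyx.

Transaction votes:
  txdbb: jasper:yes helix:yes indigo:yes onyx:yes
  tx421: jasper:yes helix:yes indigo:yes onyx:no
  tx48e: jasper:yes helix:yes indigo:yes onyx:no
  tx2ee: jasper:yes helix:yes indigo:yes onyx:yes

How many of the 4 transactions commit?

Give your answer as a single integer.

Answer: 2

Derivation:
txdbb: all yes -> commit (commits=1)
tx421: no from onyx -> abort (commits=1)
tx48e: no from onyx -> abort (commits=1)
tx2ee: all yes -> commit (commits=2)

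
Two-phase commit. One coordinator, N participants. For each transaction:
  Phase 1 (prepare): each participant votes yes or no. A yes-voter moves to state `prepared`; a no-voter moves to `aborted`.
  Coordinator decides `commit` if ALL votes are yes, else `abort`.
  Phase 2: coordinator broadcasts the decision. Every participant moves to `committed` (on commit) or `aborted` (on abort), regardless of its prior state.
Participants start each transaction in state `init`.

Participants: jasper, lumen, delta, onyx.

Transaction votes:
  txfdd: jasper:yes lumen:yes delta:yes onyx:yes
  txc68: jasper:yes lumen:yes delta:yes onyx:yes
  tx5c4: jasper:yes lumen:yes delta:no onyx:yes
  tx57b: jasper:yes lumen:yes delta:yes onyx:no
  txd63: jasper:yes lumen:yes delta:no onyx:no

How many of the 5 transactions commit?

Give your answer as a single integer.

Answer: 2

Derivation:
txfdd: all yes -> commit (commits=1)
txc68: all yes -> commit (commits=2)
tx5c4: no from delta -> abort (commits=2)
tx57b: no from onyx -> abort (commits=2)
txd63: no from delta, onyx -> abort (commits=2)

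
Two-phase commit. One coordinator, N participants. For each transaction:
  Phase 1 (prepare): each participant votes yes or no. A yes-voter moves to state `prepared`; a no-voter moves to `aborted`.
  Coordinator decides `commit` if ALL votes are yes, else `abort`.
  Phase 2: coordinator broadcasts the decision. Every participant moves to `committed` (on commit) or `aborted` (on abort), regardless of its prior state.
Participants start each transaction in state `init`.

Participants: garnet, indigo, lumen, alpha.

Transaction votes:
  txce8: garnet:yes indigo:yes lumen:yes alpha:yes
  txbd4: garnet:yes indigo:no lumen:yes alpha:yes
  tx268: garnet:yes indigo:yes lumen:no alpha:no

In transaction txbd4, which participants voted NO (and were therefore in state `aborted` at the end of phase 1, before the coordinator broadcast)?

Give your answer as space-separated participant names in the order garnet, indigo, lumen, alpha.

Answer: indigo

Derivation:
Txn txbd4 phase 1: garnet yes -> prepared; indigo no -> aborted; lumen yes -> prepared; alpha yes -> prepared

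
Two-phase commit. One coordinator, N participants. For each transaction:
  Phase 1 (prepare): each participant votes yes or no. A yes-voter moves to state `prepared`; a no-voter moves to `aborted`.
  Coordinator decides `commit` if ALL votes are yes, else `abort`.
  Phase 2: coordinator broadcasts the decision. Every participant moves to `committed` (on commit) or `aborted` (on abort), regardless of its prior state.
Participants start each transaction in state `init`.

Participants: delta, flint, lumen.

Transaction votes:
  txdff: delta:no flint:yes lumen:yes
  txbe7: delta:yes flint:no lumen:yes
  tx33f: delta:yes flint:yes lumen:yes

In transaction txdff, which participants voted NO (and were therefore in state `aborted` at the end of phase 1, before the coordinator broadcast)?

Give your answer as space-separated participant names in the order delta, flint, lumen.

Txn txdff phase 1: delta no -> aborted; flint yes -> prepared; lumen yes -> prepared

Answer: delta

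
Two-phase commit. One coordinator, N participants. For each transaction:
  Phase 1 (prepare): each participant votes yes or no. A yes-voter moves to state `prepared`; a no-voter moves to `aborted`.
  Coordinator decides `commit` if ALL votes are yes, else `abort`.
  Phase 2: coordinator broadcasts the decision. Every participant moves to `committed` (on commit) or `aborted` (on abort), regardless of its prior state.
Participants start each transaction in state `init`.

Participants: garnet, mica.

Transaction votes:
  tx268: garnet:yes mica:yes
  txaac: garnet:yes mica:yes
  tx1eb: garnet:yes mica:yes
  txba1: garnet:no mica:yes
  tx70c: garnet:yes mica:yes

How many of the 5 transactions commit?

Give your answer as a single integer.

tx268: all yes -> commit (commits=1)
txaac: all yes -> commit (commits=2)
tx1eb: all yes -> commit (commits=3)
txba1: no from garnet -> abort (commits=3)
tx70c: all yes -> commit (commits=4)

Answer: 4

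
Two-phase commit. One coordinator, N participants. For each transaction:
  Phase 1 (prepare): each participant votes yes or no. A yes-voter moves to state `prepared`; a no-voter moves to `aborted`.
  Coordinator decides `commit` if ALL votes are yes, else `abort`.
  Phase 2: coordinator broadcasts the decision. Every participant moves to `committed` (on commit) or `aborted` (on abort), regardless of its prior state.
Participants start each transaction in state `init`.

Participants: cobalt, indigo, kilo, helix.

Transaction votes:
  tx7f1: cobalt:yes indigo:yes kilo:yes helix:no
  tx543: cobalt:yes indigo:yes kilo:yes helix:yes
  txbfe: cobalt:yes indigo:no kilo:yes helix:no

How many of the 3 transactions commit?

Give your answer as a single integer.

Answer: 1

Derivation:
tx7f1: no from helix -> abort (commits=0)
tx543: all yes -> commit (commits=1)
txbfe: no from indigo, helix -> abort (commits=1)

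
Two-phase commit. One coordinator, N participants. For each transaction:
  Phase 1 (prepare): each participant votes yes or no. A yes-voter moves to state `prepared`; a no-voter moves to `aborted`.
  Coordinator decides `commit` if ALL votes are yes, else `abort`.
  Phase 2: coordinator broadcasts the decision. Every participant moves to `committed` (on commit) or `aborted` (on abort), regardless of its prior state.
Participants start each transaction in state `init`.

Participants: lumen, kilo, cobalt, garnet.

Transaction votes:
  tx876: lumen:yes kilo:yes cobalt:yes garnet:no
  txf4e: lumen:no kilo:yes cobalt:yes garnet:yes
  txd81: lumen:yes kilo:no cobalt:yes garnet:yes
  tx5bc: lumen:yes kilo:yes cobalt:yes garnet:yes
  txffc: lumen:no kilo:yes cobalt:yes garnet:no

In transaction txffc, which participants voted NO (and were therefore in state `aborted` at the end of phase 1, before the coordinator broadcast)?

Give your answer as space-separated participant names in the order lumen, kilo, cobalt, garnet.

Answer: lumen garnet

Derivation:
Txn txffc phase 1: lumen no -> aborted; kilo yes -> prepared; cobalt yes -> prepared; garnet no -> aborted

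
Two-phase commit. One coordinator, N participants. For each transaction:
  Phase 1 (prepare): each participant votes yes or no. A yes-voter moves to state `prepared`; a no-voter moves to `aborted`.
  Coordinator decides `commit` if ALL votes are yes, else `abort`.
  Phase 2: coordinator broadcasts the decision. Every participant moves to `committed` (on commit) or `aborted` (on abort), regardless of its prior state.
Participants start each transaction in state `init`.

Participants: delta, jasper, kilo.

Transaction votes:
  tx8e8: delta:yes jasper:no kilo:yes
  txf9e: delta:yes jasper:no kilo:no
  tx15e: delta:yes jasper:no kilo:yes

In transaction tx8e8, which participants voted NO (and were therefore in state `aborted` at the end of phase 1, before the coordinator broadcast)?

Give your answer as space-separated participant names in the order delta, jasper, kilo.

Answer: jasper

Derivation:
Txn tx8e8 phase 1: delta yes -> prepared; jasper no -> aborted; kilo yes -> prepared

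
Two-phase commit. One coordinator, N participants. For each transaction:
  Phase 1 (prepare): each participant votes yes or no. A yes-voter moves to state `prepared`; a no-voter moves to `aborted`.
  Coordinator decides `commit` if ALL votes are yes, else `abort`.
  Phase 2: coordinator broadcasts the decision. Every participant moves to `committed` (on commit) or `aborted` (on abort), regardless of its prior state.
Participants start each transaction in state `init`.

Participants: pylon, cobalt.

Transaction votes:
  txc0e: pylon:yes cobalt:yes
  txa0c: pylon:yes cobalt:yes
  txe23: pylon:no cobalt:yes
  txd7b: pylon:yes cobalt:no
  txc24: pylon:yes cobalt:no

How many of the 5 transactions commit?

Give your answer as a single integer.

Answer: 2

Derivation:
txc0e: all yes -> commit (commits=1)
txa0c: all yes -> commit (commits=2)
txe23: no from pylon -> abort (commits=2)
txd7b: no from cobalt -> abort (commits=2)
txc24: no from cobalt -> abort (commits=2)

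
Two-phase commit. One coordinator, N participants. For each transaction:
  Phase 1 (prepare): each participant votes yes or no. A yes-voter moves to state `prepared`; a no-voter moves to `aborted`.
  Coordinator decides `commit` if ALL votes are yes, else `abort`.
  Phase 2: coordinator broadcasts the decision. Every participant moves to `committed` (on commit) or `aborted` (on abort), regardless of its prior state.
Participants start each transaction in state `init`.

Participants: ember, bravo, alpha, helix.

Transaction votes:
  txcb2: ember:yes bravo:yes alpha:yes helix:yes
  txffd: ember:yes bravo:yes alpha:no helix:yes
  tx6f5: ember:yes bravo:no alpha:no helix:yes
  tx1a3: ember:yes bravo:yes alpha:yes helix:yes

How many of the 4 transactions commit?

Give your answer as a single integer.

Answer: 2

Derivation:
txcb2: all yes -> commit (commits=1)
txffd: no from alpha -> abort (commits=1)
tx6f5: no from bravo, alpha -> abort (commits=1)
tx1a3: all yes -> commit (commits=2)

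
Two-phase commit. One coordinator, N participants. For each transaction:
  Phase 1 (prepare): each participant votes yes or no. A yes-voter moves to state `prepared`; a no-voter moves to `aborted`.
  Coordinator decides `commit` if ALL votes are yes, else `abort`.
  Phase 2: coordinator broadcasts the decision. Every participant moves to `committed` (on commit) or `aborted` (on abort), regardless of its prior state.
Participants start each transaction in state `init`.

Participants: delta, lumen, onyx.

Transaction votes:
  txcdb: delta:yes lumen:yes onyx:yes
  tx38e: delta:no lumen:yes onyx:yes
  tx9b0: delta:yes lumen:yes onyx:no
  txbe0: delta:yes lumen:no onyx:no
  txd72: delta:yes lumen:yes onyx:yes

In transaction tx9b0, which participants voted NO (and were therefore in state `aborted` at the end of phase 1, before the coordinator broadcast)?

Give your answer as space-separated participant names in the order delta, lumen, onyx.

Answer: onyx

Derivation:
Txn tx9b0 phase 1: delta yes -> prepared; lumen yes -> prepared; onyx no -> aborted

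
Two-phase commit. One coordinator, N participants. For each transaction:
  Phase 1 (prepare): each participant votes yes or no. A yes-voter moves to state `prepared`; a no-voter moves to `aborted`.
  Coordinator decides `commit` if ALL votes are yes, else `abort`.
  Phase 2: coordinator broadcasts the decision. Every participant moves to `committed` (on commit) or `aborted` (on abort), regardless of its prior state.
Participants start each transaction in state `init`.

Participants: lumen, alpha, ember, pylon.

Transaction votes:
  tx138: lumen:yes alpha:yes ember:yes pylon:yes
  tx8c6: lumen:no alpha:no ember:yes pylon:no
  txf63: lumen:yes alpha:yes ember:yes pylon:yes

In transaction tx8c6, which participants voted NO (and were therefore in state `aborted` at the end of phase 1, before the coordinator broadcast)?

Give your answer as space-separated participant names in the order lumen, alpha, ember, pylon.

Answer: lumen alpha pylon

Derivation:
Txn tx8c6 phase 1: lumen no -> aborted; alpha no -> aborted; ember yes -> prepared; pylon no -> aborted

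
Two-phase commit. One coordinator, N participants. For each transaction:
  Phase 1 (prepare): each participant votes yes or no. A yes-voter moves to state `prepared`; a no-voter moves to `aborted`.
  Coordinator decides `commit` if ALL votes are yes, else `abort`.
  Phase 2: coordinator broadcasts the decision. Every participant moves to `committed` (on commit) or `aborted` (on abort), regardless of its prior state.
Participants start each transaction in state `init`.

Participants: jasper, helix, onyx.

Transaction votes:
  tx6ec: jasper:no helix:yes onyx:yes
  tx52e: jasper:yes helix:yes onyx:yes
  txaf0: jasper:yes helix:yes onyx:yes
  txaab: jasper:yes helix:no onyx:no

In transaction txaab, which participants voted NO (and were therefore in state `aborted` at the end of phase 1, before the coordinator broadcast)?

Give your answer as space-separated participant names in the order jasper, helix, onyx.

Answer: helix onyx

Derivation:
Txn txaab phase 1: jasper yes -> prepared; helix no -> aborted; onyx no -> aborted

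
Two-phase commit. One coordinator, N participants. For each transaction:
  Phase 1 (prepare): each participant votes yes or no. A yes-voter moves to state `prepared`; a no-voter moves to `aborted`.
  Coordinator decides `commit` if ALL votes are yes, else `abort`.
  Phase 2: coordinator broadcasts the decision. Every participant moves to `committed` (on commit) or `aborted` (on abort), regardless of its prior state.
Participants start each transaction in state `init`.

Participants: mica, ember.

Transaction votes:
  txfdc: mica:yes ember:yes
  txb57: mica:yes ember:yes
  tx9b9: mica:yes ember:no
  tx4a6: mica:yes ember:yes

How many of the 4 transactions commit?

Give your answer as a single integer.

Answer: 3

Derivation:
txfdc: all yes -> commit (commits=1)
txb57: all yes -> commit (commits=2)
tx9b9: no from ember -> abort (commits=2)
tx4a6: all yes -> commit (commits=3)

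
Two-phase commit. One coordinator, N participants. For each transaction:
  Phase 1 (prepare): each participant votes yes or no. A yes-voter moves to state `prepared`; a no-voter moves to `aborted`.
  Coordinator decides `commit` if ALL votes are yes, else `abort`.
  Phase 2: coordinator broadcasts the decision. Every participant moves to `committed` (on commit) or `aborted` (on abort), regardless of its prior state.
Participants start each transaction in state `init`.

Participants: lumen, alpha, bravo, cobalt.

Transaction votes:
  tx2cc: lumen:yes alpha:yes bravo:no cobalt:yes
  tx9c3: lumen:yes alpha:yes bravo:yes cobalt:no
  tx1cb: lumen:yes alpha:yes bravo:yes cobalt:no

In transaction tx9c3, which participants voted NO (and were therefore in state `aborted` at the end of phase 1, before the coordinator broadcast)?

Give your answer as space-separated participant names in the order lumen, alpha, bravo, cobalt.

Answer: cobalt

Derivation:
Txn tx9c3 phase 1: lumen yes -> prepared; alpha yes -> prepared; bravo yes -> prepared; cobalt no -> aborted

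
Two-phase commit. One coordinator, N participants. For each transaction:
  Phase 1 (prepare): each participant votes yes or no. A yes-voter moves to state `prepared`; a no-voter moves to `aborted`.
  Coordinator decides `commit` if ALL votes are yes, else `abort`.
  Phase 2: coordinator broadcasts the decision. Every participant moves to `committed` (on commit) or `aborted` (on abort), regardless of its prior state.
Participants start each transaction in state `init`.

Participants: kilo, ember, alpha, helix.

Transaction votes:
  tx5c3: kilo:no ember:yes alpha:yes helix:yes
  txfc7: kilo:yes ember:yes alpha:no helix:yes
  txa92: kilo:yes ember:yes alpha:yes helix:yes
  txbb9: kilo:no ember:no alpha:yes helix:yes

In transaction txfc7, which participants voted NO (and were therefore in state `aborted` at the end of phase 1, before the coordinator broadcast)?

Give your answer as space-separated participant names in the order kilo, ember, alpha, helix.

Txn txfc7 phase 1: kilo yes -> prepared; ember yes -> prepared; alpha no -> aborted; helix yes -> prepared

Answer: alpha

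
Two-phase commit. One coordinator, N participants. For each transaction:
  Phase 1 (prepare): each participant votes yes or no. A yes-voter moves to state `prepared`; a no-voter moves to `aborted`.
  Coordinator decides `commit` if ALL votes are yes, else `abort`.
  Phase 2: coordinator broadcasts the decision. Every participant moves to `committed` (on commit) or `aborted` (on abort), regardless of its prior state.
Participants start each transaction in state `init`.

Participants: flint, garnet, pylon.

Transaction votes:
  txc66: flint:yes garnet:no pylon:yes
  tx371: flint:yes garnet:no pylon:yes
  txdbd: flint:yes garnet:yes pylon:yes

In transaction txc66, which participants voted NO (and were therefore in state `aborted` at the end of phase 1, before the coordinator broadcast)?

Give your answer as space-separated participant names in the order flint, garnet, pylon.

Answer: garnet

Derivation:
Txn txc66 phase 1: flint yes -> prepared; garnet no -> aborted; pylon yes -> prepared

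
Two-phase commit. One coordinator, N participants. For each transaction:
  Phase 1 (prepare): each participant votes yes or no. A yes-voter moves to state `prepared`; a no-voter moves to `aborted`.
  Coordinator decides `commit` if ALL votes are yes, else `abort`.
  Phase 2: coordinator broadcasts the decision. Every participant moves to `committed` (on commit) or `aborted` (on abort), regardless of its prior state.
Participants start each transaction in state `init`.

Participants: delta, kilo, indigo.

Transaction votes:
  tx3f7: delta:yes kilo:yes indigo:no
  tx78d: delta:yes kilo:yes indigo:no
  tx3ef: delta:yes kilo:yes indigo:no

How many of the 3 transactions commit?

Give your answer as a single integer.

Answer: 0

Derivation:
tx3f7: no from indigo -> abort (commits=0)
tx78d: no from indigo -> abort (commits=0)
tx3ef: no from indigo -> abort (commits=0)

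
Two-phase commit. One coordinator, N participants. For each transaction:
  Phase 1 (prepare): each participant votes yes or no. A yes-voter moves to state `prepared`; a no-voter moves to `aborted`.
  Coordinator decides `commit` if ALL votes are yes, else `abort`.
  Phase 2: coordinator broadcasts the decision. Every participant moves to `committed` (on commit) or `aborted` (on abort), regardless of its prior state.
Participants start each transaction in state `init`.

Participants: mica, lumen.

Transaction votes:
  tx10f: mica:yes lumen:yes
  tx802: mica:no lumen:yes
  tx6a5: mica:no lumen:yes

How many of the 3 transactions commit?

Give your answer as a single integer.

tx10f: all yes -> commit (commits=1)
tx802: no from mica -> abort (commits=1)
tx6a5: no from mica -> abort (commits=1)

Answer: 1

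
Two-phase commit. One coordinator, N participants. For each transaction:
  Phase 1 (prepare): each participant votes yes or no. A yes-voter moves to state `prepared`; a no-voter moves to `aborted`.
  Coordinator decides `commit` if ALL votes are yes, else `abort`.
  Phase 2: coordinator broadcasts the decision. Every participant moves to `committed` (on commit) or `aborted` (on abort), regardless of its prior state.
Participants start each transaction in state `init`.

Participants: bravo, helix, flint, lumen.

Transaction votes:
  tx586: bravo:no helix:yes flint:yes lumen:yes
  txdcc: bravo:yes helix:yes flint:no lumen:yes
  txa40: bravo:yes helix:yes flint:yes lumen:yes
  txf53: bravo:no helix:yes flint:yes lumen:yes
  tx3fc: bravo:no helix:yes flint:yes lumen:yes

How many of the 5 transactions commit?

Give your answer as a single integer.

tx586: no from bravo -> abort (commits=0)
txdcc: no from flint -> abort (commits=0)
txa40: all yes -> commit (commits=1)
txf53: no from bravo -> abort (commits=1)
tx3fc: no from bravo -> abort (commits=1)

Answer: 1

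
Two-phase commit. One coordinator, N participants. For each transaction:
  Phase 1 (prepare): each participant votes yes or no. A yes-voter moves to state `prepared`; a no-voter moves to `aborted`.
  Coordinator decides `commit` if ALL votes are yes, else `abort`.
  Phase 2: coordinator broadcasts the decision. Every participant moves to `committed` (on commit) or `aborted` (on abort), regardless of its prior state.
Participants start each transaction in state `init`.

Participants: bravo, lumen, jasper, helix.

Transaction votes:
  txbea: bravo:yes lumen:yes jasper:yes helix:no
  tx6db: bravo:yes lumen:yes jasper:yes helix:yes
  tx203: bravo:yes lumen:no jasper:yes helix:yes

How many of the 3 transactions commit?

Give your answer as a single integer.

txbea: no from helix -> abort (commits=0)
tx6db: all yes -> commit (commits=1)
tx203: no from lumen -> abort (commits=1)

Answer: 1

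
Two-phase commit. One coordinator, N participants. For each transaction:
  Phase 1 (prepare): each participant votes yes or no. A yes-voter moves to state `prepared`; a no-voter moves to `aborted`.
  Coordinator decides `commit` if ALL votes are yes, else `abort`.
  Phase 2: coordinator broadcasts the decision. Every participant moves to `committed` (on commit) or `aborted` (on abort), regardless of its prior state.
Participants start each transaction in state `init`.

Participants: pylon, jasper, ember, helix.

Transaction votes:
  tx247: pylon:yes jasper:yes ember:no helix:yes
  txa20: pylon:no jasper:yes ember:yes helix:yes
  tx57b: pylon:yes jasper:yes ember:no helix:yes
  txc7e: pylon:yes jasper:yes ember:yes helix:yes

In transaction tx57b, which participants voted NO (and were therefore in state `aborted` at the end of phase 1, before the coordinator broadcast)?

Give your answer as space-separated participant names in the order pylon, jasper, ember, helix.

Answer: ember

Derivation:
Txn tx57b phase 1: pylon yes -> prepared; jasper yes -> prepared; ember no -> aborted; helix yes -> prepared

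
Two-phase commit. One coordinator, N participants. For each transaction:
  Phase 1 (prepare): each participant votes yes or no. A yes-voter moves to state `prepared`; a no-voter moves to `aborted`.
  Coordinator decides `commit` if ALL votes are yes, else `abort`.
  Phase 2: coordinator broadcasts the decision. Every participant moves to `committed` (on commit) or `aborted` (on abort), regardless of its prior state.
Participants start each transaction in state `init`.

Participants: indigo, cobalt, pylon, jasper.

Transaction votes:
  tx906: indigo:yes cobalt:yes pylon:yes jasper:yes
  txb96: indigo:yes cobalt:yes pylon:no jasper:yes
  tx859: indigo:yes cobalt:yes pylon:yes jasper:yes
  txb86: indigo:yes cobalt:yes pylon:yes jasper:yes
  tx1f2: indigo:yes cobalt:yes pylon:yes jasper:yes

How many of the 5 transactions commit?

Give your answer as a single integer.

Answer: 4

Derivation:
tx906: all yes -> commit (commits=1)
txb96: no from pylon -> abort (commits=1)
tx859: all yes -> commit (commits=2)
txb86: all yes -> commit (commits=3)
tx1f2: all yes -> commit (commits=4)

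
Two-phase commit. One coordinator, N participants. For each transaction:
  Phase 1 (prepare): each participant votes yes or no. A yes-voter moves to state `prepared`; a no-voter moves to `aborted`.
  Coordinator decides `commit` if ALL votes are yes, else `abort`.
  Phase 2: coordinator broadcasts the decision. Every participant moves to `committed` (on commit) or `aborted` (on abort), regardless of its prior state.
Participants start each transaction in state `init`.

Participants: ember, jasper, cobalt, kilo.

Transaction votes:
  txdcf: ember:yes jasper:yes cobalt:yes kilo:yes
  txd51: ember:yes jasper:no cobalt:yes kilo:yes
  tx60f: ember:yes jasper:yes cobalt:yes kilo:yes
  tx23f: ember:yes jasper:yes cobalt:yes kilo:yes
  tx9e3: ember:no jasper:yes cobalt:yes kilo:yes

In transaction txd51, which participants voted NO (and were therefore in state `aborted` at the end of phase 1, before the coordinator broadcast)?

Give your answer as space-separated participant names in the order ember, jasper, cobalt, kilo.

Txn txd51 phase 1: ember yes -> prepared; jasper no -> aborted; cobalt yes -> prepared; kilo yes -> prepared

Answer: jasper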